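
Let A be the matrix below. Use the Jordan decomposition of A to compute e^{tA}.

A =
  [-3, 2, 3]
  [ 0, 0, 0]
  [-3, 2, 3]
e^{tA} =
  [1 - 3*t, 2*t, 3*t]
  [0, 1, 0]
  [-3*t, 2*t, 3*t + 1]

Strategy: write A = P · J · P⁻¹ where J is a Jordan canonical form, so e^{tA} = P · e^{tJ} · P⁻¹, and e^{tJ} can be computed block-by-block.

A has Jordan form
J =
  [0, 1, 0]
  [0, 0, 0]
  [0, 0, 0]
(up to reordering of blocks).

Per-block formulas:
  For a 2×2 Jordan block J_2(0): exp(t · J_2(0)) = e^(0t)·(I + t·N), where N is the 2×2 nilpotent shift.
  For a 1×1 block at λ = 0: exp(t · [0]) = [e^(0t)].

After assembling e^{tJ} and conjugating by P, we get:

e^{tA} =
  [1 - 3*t, 2*t, 3*t]
  [0, 1, 0]
  [-3*t, 2*t, 3*t + 1]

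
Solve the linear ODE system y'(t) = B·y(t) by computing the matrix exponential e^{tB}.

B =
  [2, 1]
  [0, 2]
e^{tB} =
  [exp(2*t), t*exp(2*t)]
  [0, exp(2*t)]

Strategy: write B = P · J · P⁻¹ where J is a Jordan canonical form, so e^{tB} = P · e^{tJ} · P⁻¹, and e^{tJ} can be computed block-by-block.

B has Jordan form
J =
  [2, 1]
  [0, 2]
(up to reordering of blocks).

Per-block formulas:
  For a 2×2 Jordan block J_2(2): exp(t · J_2(2)) = e^(2t)·(I + t·N), where N is the 2×2 nilpotent shift.

After assembling e^{tJ} and conjugating by P, we get:

e^{tB} =
  [exp(2*t), t*exp(2*t)]
  [0, exp(2*t)]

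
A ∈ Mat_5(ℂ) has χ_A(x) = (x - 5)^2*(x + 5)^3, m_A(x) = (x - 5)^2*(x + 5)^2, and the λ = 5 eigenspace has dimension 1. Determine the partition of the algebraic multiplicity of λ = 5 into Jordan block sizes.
Block sizes for λ = 5: [2]

Step 1 — from the characteristic polynomial, algebraic multiplicity of λ = 5 is 2. From dim ker(A − (5)·I) = 1, there are exactly 1 Jordan blocks for λ = 5.
Step 2 — from the minimal polynomial, the factor (x − 5)^2 tells us the largest block for λ = 5 has size 2.
Step 3 — with total size 2, 1 blocks, and largest block 2, the block sizes (in nonincreasing order) are [2].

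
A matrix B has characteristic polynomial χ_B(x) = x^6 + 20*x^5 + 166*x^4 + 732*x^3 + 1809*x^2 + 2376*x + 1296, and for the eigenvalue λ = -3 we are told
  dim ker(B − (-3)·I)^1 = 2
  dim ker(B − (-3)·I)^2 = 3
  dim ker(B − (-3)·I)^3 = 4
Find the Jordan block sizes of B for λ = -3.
Block sizes for λ = -3: [3, 1]

From the dimensions of kernels of powers, the number of Jordan blocks of size at least j is d_j − d_{j−1} where d_j = dim ker(N^j) (with d_0 = 0). Computing the differences gives [2, 1, 1].
The number of blocks of size exactly k is (#blocks of size ≥ k) − (#blocks of size ≥ k + 1), so the partition is: 1 block(s) of size 1, 1 block(s) of size 3.
In nonincreasing order the block sizes are [3, 1].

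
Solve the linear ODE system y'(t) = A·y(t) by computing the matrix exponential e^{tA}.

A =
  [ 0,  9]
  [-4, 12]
e^{tA} =
  [-6*t*exp(6*t) + exp(6*t), 9*t*exp(6*t)]
  [-4*t*exp(6*t), 6*t*exp(6*t) + exp(6*t)]

Strategy: write A = P · J · P⁻¹ where J is a Jordan canonical form, so e^{tA} = P · e^{tJ} · P⁻¹, and e^{tJ} can be computed block-by-block.

A has Jordan form
J =
  [6, 1]
  [0, 6]
(up to reordering of blocks).

Per-block formulas:
  For a 2×2 Jordan block J_2(6): exp(t · J_2(6)) = e^(6t)·(I + t·N), where N is the 2×2 nilpotent shift.

After assembling e^{tJ} and conjugating by P, we get:

e^{tA} =
  [-6*t*exp(6*t) + exp(6*t), 9*t*exp(6*t)]
  [-4*t*exp(6*t), 6*t*exp(6*t) + exp(6*t)]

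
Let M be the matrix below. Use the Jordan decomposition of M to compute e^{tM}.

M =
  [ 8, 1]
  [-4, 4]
e^{tM} =
  [2*t*exp(6*t) + exp(6*t), t*exp(6*t)]
  [-4*t*exp(6*t), -2*t*exp(6*t) + exp(6*t)]

Strategy: write M = P · J · P⁻¹ where J is a Jordan canonical form, so e^{tM} = P · e^{tJ} · P⁻¹, and e^{tJ} can be computed block-by-block.

M has Jordan form
J =
  [6, 1]
  [0, 6]
(up to reordering of blocks).

Per-block formulas:
  For a 2×2 Jordan block J_2(6): exp(t · J_2(6)) = e^(6t)·(I + t·N), where N is the 2×2 nilpotent shift.

After assembling e^{tJ} and conjugating by P, we get:

e^{tM} =
  [2*t*exp(6*t) + exp(6*t), t*exp(6*t)]
  [-4*t*exp(6*t), -2*t*exp(6*t) + exp(6*t)]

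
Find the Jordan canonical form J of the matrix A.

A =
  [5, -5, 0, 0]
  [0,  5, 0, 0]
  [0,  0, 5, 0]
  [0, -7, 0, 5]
J_2(5) ⊕ J_1(5) ⊕ J_1(5)

The characteristic polynomial is
  det(x·I − A) = x^4 - 20*x^3 + 150*x^2 - 500*x + 625 = (x - 5)^4

Eigenvalues and multiplicities (the geometric multiplicity of λ is n − rank(A − λI), which equals the number of Jordan blocks for λ):
  λ = 5: algebraic multiplicity = 4, geometric multiplicity = 3

Determining the block sizes for each eigenvalue:
  λ = 5: 3 blocks summing to 4 forces exactly one block of size 2 and the rest size 1 → block sizes [2, 1, 1]

Assembling the blocks gives a Jordan form
J =
  [5, 1, 0, 0]
  [0, 5, 0, 0]
  [0, 0, 5, 0]
  [0, 0, 0, 5]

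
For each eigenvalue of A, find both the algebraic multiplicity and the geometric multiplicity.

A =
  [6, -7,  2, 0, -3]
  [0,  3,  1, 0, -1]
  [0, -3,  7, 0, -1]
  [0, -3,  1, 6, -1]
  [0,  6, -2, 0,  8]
λ = 6: alg = 5, geom = 3

Step 1 — factor the characteristic polynomial to read off the algebraic multiplicities:
  χ_A(x) = (x - 6)^5

Step 2 — compute geometric multiplicities via the rank-nullity identity g(λ) = n − rank(A − λI):
  rank(A − (6)·I) = 2, so dim ker(A − (6)·I) = n − 2 = 3

Summary:
  λ = 6: algebraic multiplicity = 5, geometric multiplicity = 3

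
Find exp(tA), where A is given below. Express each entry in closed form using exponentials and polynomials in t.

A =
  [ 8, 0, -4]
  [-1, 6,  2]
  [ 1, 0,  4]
e^{tA} =
  [2*t*exp(6*t) + exp(6*t), 0, -4*t*exp(6*t)]
  [-t*exp(6*t), exp(6*t), 2*t*exp(6*t)]
  [t*exp(6*t), 0, -2*t*exp(6*t) + exp(6*t)]

Strategy: write A = P · J · P⁻¹ where J is a Jordan canonical form, so e^{tA} = P · e^{tJ} · P⁻¹, and e^{tJ} can be computed block-by-block.

A has Jordan form
J =
  [6, 1, 0]
  [0, 6, 0]
  [0, 0, 6]
(up to reordering of blocks).

Per-block formulas:
  For a 1×1 block at λ = 6: exp(t · [6]) = [e^(6t)].
  For a 2×2 Jordan block J_2(6): exp(t · J_2(6)) = e^(6t)·(I + t·N), where N is the 2×2 nilpotent shift.

After assembling e^{tJ} and conjugating by P, we get:

e^{tA} =
  [2*t*exp(6*t) + exp(6*t), 0, -4*t*exp(6*t)]
  [-t*exp(6*t), exp(6*t), 2*t*exp(6*t)]
  [t*exp(6*t), 0, -2*t*exp(6*t) + exp(6*t)]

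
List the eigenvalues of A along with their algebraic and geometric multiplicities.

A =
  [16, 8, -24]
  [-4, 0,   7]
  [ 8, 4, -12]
λ = 0: alg = 1, geom = 1; λ = 2: alg = 2, geom = 1

Step 1 — factor the characteristic polynomial to read off the algebraic multiplicities:
  χ_A(x) = x*(x - 2)^2

Step 2 — compute geometric multiplicities via the rank-nullity identity g(λ) = n − rank(A − λI):
  rank(A − (0)·I) = 2, so dim ker(A − (0)·I) = n − 2 = 1
  rank(A − (2)·I) = 2, so dim ker(A − (2)·I) = n − 2 = 1

Summary:
  λ = 0: algebraic multiplicity = 1, geometric multiplicity = 1
  λ = 2: algebraic multiplicity = 2, geometric multiplicity = 1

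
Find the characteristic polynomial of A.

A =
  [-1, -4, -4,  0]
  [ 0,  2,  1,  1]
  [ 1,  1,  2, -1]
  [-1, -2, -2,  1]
x^4 - 4*x^3 + 6*x^2 - 4*x + 1

Expanding det(x·I − A) (e.g. by cofactor expansion or by noting that A is similar to its Jordan form J, which has the same characteristic polynomial as A) gives
  χ_A(x) = x^4 - 4*x^3 + 6*x^2 - 4*x + 1
which factors as (x - 1)^4. The eigenvalues (with algebraic multiplicities) are λ = 1 with multiplicity 4.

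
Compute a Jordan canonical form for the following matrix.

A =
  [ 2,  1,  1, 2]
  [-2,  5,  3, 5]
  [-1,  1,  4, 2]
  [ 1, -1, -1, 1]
J_3(3) ⊕ J_1(3)

The characteristic polynomial is
  det(x·I − A) = x^4 - 12*x^3 + 54*x^2 - 108*x + 81 = (x - 3)^4

Eigenvalues and multiplicities (the geometric multiplicity of λ is n − rank(A − λI), which equals the number of Jordan blocks for λ):
  λ = 3: algebraic multiplicity = 4, geometric multiplicity = 2

Determining the block sizes for each eigenvalue:
  λ = 3: with am = 4 and gm = 2, the partition is not yet determined (e.g. several partitions of 4 into 2 parts exist). Let N = A − (3)·I. Computing rank(N^1) = 2, rank(N^2) = 1, rank(N^3) = 0; the number of blocks of size ≥ j is rank(N^{j−1}) − rank(N^j), giving [2, 1, 1]. So we have 1 block(s) of size 3, 1 block(s) of size 1 → block sizes [3, 1]

Assembling the blocks gives a Jordan form
J =
  [3, 1, 0, 0]
  [0, 3, 1, 0]
  [0, 0, 3, 0]
  [0, 0, 0, 3]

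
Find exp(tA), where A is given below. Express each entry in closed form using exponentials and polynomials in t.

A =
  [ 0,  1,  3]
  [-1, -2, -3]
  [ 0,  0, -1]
e^{tA} =
  [t*exp(-t) + exp(-t), t*exp(-t), 3*t*exp(-t)]
  [-t*exp(-t), -t*exp(-t) + exp(-t), -3*t*exp(-t)]
  [0, 0, exp(-t)]

Strategy: write A = P · J · P⁻¹ where J is a Jordan canonical form, so e^{tA} = P · e^{tJ} · P⁻¹, and e^{tJ} can be computed block-by-block.

A has Jordan form
J =
  [-1,  1,  0]
  [ 0, -1,  0]
  [ 0,  0, -1]
(up to reordering of blocks).

Per-block formulas:
  For a 1×1 block at λ = -1: exp(t · [-1]) = [e^(-1t)].
  For a 2×2 Jordan block J_2(-1): exp(t · J_2(-1)) = e^(-1t)·(I + t·N), where N is the 2×2 nilpotent shift.

After assembling e^{tJ} and conjugating by P, we get:

e^{tA} =
  [t*exp(-t) + exp(-t), t*exp(-t), 3*t*exp(-t)]
  [-t*exp(-t), -t*exp(-t) + exp(-t), -3*t*exp(-t)]
  [0, 0, exp(-t)]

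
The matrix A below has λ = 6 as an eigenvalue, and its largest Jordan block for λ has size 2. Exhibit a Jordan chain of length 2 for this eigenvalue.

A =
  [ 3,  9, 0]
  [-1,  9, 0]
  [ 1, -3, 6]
A Jordan chain for λ = 6 of length 2:
v_1 = (-3, -1, 1)ᵀ
v_2 = (1, 0, 0)ᵀ

Let N = A − (6)·I. We want v_2 with N^2 v_2 = 0 but N^1 v_2 ≠ 0; then v_{j-1} := N · v_j for j = 2, …, 2.

Pick v_2 = (1, 0, 0)ᵀ.
Then v_1 = N · v_2 = (-3, -1, 1)ᵀ.

Sanity check: (A − (6)·I) v_1 = (0, 0, 0)ᵀ = 0. ✓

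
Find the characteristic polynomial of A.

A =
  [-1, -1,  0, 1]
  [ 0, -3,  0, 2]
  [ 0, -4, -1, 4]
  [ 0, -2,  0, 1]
x^4 + 4*x^3 + 6*x^2 + 4*x + 1

Expanding det(x·I − A) (e.g. by cofactor expansion or by noting that A is similar to its Jordan form J, which has the same characteristic polynomial as A) gives
  χ_A(x) = x^4 + 4*x^3 + 6*x^2 + 4*x + 1
which factors as (x + 1)^4. The eigenvalues (with algebraic multiplicities) are λ = -1 with multiplicity 4.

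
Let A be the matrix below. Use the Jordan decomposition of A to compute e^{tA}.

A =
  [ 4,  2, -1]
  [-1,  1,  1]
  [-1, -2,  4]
e^{tA} =
  [t*exp(3*t) + exp(3*t), 2*t*exp(3*t), -t*exp(3*t)]
  [-t*exp(3*t), -2*t*exp(3*t) + exp(3*t), t*exp(3*t)]
  [-t*exp(3*t), -2*t*exp(3*t), t*exp(3*t) + exp(3*t)]

Strategy: write A = P · J · P⁻¹ where J is a Jordan canonical form, so e^{tA} = P · e^{tJ} · P⁻¹, and e^{tJ} can be computed block-by-block.

A has Jordan form
J =
  [3, 1, 0]
  [0, 3, 0]
  [0, 0, 3]
(up to reordering of blocks).

Per-block formulas:
  For a 1×1 block at λ = 3: exp(t · [3]) = [e^(3t)].
  For a 2×2 Jordan block J_2(3): exp(t · J_2(3)) = e^(3t)·(I + t·N), where N is the 2×2 nilpotent shift.

After assembling e^{tJ} and conjugating by P, we get:

e^{tA} =
  [t*exp(3*t) + exp(3*t), 2*t*exp(3*t), -t*exp(3*t)]
  [-t*exp(3*t), -2*t*exp(3*t) + exp(3*t), t*exp(3*t)]
  [-t*exp(3*t), -2*t*exp(3*t), t*exp(3*t) + exp(3*t)]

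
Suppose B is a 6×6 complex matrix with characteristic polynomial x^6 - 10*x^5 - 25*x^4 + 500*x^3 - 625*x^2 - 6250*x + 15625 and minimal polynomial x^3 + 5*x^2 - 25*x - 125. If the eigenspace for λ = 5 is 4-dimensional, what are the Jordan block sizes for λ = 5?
Block sizes for λ = 5: [1, 1, 1, 1]

Step 1 — from the characteristic polynomial, algebraic multiplicity of λ = 5 is 4. From dim ker(B − (5)·I) = 4, there are exactly 4 Jordan blocks for λ = 5.
Step 2 — from the minimal polynomial, the factor (x − 5) tells us the largest block for λ = 5 has size 1.
Step 3 — with total size 4, 4 blocks, and largest block 1, the block sizes (in nonincreasing order) are [1, 1, 1, 1].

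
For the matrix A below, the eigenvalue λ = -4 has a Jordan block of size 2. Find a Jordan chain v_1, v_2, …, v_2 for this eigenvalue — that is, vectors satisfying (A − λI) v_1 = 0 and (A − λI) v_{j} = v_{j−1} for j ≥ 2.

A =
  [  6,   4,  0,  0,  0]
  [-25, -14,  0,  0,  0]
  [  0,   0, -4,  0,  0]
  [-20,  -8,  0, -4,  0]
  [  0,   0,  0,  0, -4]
A Jordan chain for λ = -4 of length 2:
v_1 = (10, -25, 0, -20, 0)ᵀ
v_2 = (1, 0, 0, 0, 0)ᵀ

Let N = A − (-4)·I. We want v_2 with N^2 v_2 = 0 but N^1 v_2 ≠ 0; then v_{j-1} := N · v_j for j = 2, …, 2.

Pick v_2 = (1, 0, 0, 0, 0)ᵀ.
Then v_1 = N · v_2 = (10, -25, 0, -20, 0)ᵀ.

Sanity check: (A − (-4)·I) v_1 = (0, 0, 0, 0, 0)ᵀ = 0. ✓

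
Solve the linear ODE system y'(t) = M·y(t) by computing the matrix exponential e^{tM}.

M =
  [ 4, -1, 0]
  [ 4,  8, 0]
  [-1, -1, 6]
e^{tM} =
  [-2*t*exp(6*t) + exp(6*t), -t*exp(6*t), 0]
  [4*t*exp(6*t), 2*t*exp(6*t) + exp(6*t), 0]
  [-t^2*exp(6*t) - t*exp(6*t), -t^2*exp(6*t)/2 - t*exp(6*t), exp(6*t)]

Strategy: write M = P · J · P⁻¹ where J is a Jordan canonical form, so e^{tM} = P · e^{tJ} · P⁻¹, and e^{tJ} can be computed block-by-block.

M has Jordan form
J =
  [6, 1, 0]
  [0, 6, 1]
  [0, 0, 6]
(up to reordering of blocks).

Per-block formulas:
  For a 3×3 Jordan block J_3(6): exp(t · J_3(6)) = e^(6t)·(I + t·N + (t^2/2)·N^2), where N is the 3×3 nilpotent shift.

After assembling e^{tJ} and conjugating by P, we get:

e^{tM} =
  [-2*t*exp(6*t) + exp(6*t), -t*exp(6*t), 0]
  [4*t*exp(6*t), 2*t*exp(6*t) + exp(6*t), 0]
  [-t^2*exp(6*t) - t*exp(6*t), -t^2*exp(6*t)/2 - t*exp(6*t), exp(6*t)]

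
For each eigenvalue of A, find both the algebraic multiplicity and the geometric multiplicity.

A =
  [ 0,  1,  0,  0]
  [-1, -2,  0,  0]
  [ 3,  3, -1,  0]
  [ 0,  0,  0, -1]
λ = -1: alg = 4, geom = 3

Step 1 — factor the characteristic polynomial to read off the algebraic multiplicities:
  χ_A(x) = (x + 1)^4

Step 2 — compute geometric multiplicities via the rank-nullity identity g(λ) = n − rank(A − λI):
  rank(A − (-1)·I) = 1, so dim ker(A − (-1)·I) = n − 1 = 3

Summary:
  λ = -1: algebraic multiplicity = 4, geometric multiplicity = 3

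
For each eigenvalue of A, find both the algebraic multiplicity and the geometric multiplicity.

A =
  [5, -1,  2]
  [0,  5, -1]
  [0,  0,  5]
λ = 5: alg = 3, geom = 1

Step 1 — factor the characteristic polynomial to read off the algebraic multiplicities:
  χ_A(x) = (x - 5)^3

Step 2 — compute geometric multiplicities via the rank-nullity identity g(λ) = n − rank(A − λI):
  rank(A − (5)·I) = 2, so dim ker(A − (5)·I) = n − 2 = 1

Summary:
  λ = 5: algebraic multiplicity = 3, geometric multiplicity = 1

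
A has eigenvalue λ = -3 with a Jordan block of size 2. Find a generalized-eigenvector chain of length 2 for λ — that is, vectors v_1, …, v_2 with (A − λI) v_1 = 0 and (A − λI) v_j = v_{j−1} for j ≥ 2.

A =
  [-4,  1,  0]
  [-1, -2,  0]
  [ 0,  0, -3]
A Jordan chain for λ = -3 of length 2:
v_1 = (-1, -1, 0)ᵀ
v_2 = (1, 0, 0)ᵀ

Let N = A − (-3)·I. We want v_2 with N^2 v_2 = 0 but N^1 v_2 ≠ 0; then v_{j-1} := N · v_j for j = 2, …, 2.

Pick v_2 = (1, 0, 0)ᵀ.
Then v_1 = N · v_2 = (-1, -1, 0)ᵀ.

Sanity check: (A − (-3)·I) v_1 = (0, 0, 0)ᵀ = 0. ✓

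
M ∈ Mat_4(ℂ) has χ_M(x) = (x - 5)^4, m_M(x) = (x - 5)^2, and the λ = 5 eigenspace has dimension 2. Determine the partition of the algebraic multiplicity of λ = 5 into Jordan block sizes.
Block sizes for λ = 5: [2, 2]

Step 1 — from the characteristic polynomial, algebraic multiplicity of λ = 5 is 4. From dim ker(M − (5)·I) = 2, there are exactly 2 Jordan blocks for λ = 5.
Step 2 — from the minimal polynomial, the factor (x − 5)^2 tells us the largest block for λ = 5 has size 2.
Step 3 — with total size 4, 2 blocks, and largest block 2, the block sizes (in nonincreasing order) are [2, 2].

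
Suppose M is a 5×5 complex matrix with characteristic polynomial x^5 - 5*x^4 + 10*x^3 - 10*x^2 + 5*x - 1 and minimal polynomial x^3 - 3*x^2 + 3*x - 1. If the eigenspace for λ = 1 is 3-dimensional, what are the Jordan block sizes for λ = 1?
Block sizes for λ = 1: [3, 1, 1]

Step 1 — from the characteristic polynomial, algebraic multiplicity of λ = 1 is 5. From dim ker(M − (1)·I) = 3, there are exactly 3 Jordan blocks for λ = 1.
Step 2 — from the minimal polynomial, the factor (x − 1)^3 tells us the largest block for λ = 1 has size 3.
Step 3 — with total size 5, 3 blocks, and largest block 3, the block sizes (in nonincreasing order) are [3, 1, 1].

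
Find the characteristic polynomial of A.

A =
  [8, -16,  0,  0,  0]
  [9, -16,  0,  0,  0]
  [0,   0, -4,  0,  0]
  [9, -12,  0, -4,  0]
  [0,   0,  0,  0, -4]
x^5 + 20*x^4 + 160*x^3 + 640*x^2 + 1280*x + 1024

Expanding det(x·I − A) (e.g. by cofactor expansion or by noting that A is similar to its Jordan form J, which has the same characteristic polynomial as A) gives
  χ_A(x) = x^5 + 20*x^4 + 160*x^3 + 640*x^2 + 1280*x + 1024
which factors as (x + 4)^5. The eigenvalues (with algebraic multiplicities) are λ = -4 with multiplicity 5.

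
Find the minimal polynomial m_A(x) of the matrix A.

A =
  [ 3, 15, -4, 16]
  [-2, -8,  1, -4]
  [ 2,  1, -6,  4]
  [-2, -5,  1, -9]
x^3 + 15*x^2 + 75*x + 125

The characteristic polynomial is χ_A(x) = (x + 5)^4, so the eigenvalues are known. The minimal polynomial is
  m_A(x) = Π_λ (x − λ)^{k_λ}
where k_λ is the size of the *largest* Jordan block for λ (equivalently, the smallest k with (A − λI)^k v = 0 for every generalised eigenvector v of λ).

  λ = -5: largest Jordan block has size 3, contributing (x + 5)^3

So m_A(x) = (x + 5)^3 = x^3 + 15*x^2 + 75*x + 125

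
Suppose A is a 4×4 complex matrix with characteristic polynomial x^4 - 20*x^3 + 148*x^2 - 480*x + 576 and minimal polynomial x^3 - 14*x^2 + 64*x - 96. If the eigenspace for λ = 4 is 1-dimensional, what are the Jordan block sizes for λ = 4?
Block sizes for λ = 4: [2]

Step 1 — from the characteristic polynomial, algebraic multiplicity of λ = 4 is 2. From dim ker(A − (4)·I) = 1, there are exactly 1 Jordan blocks for λ = 4.
Step 2 — from the minimal polynomial, the factor (x − 4)^2 tells us the largest block for λ = 4 has size 2.
Step 3 — with total size 2, 1 blocks, and largest block 2, the block sizes (in nonincreasing order) are [2].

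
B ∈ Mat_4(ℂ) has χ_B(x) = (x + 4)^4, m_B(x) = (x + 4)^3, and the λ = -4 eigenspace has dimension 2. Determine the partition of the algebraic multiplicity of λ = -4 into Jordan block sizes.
Block sizes for λ = -4: [3, 1]

Step 1 — from the characteristic polynomial, algebraic multiplicity of λ = -4 is 4. From dim ker(B − (-4)·I) = 2, there are exactly 2 Jordan blocks for λ = -4.
Step 2 — from the minimal polynomial, the factor (x + 4)^3 tells us the largest block for λ = -4 has size 3.
Step 3 — with total size 4, 2 blocks, and largest block 3, the block sizes (in nonincreasing order) are [3, 1].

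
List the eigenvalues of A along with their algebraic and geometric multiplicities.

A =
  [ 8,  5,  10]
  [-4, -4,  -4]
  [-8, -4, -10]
λ = -2: alg = 3, geom = 2

Step 1 — factor the characteristic polynomial to read off the algebraic multiplicities:
  χ_A(x) = (x + 2)^3

Step 2 — compute geometric multiplicities via the rank-nullity identity g(λ) = n − rank(A − λI):
  rank(A − (-2)·I) = 1, so dim ker(A − (-2)·I) = n − 1 = 2

Summary:
  λ = -2: algebraic multiplicity = 3, geometric multiplicity = 2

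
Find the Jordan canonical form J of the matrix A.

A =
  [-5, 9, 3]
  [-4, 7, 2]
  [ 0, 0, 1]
J_2(1) ⊕ J_1(1)

The characteristic polynomial is
  det(x·I − A) = x^3 - 3*x^2 + 3*x - 1 = (x - 1)^3

Eigenvalues and multiplicities (the geometric multiplicity of λ is n − rank(A − λI), which equals the number of Jordan blocks for λ):
  λ = 1: algebraic multiplicity = 3, geometric multiplicity = 2

Determining the block sizes for each eigenvalue:
  λ = 1: 2 blocks summing to 3 forces exactly one block of size 2 and the rest size 1 → block sizes [2, 1]

Assembling the blocks gives a Jordan form
J =
  [1, 1, 0]
  [0, 1, 0]
  [0, 0, 1]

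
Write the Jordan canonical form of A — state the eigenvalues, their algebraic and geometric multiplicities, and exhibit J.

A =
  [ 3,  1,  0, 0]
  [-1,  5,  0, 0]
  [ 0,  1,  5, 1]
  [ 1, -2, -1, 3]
J_2(4) ⊕ J_2(4)

The characteristic polynomial is
  det(x·I − A) = x^4 - 16*x^3 + 96*x^2 - 256*x + 256 = (x - 4)^4

Eigenvalues and multiplicities (the geometric multiplicity of λ is n − rank(A − λI), which equals the number of Jordan blocks for λ):
  λ = 4: algebraic multiplicity = 4, geometric multiplicity = 2

Determining the block sizes for each eigenvalue:
  λ = 4: with am = 4 and gm = 2, the partition is not yet determined (e.g. several partitions of 4 into 2 parts exist). Let N = A − (4)·I. Computing rank(N^1) = 2, rank(N^2) = 0; the number of blocks of size ≥ j is rank(N^{j−1}) − rank(N^j), giving [2, 2]. So we have 2 block(s) of size 2 → block sizes [2, 2]

Assembling the blocks gives a Jordan form
J =
  [4, 1, 0, 0]
  [0, 4, 0, 0]
  [0, 0, 4, 1]
  [0, 0, 0, 4]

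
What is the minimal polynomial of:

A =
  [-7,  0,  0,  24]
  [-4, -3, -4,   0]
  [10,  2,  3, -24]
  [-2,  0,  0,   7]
x^2 - 1

The characteristic polynomial is χ_A(x) = (x - 1)^2*(x + 1)^2, so the eigenvalues are known. The minimal polynomial is
  m_A(x) = Π_λ (x − λ)^{k_λ}
where k_λ is the size of the *largest* Jordan block for λ (equivalently, the smallest k with (A − λI)^k v = 0 for every generalised eigenvector v of λ).

  λ = -1: largest Jordan block has size 1, contributing (x + 1)
  λ = 1: largest Jordan block has size 1, contributing (x − 1)

So m_A(x) = (x - 1)*(x + 1) = x^2 - 1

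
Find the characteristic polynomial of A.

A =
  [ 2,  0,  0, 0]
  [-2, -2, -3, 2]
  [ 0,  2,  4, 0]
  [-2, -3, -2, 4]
x^4 - 8*x^3 + 24*x^2 - 32*x + 16

Expanding det(x·I − A) (e.g. by cofactor expansion or by noting that A is similar to its Jordan form J, which has the same characteristic polynomial as A) gives
  χ_A(x) = x^4 - 8*x^3 + 24*x^2 - 32*x + 16
which factors as (x - 2)^4. The eigenvalues (with algebraic multiplicities) are λ = 2 with multiplicity 4.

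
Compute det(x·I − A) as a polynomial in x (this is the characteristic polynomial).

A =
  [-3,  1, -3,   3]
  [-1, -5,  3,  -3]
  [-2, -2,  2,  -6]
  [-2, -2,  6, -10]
x^4 + 16*x^3 + 96*x^2 + 256*x + 256

Expanding det(x·I − A) (e.g. by cofactor expansion or by noting that A is similar to its Jordan form J, which has the same characteristic polynomial as A) gives
  χ_A(x) = x^4 + 16*x^3 + 96*x^2 + 256*x + 256
which factors as (x + 4)^4. The eigenvalues (with algebraic multiplicities) are λ = -4 with multiplicity 4.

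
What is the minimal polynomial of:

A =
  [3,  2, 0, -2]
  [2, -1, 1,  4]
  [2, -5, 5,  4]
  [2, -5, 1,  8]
x^3 - 11*x^2 + 40*x - 48

The characteristic polynomial is χ_A(x) = (x - 4)^3*(x - 3), so the eigenvalues are known. The minimal polynomial is
  m_A(x) = Π_λ (x − λ)^{k_λ}
where k_λ is the size of the *largest* Jordan block for λ (equivalently, the smallest k with (A − λI)^k v = 0 for every generalised eigenvector v of λ).

  λ = 3: largest Jordan block has size 1, contributing (x − 3)
  λ = 4: largest Jordan block has size 2, contributing (x − 4)^2

So m_A(x) = (x - 4)^2*(x - 3) = x^3 - 11*x^2 + 40*x - 48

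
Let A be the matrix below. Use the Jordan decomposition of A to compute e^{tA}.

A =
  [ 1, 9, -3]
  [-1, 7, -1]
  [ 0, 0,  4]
e^{tA} =
  [-3*t*exp(4*t) + exp(4*t), 9*t*exp(4*t), -3*t*exp(4*t)]
  [-t*exp(4*t), 3*t*exp(4*t) + exp(4*t), -t*exp(4*t)]
  [0, 0, exp(4*t)]

Strategy: write A = P · J · P⁻¹ where J is a Jordan canonical form, so e^{tA} = P · e^{tJ} · P⁻¹, and e^{tJ} can be computed block-by-block.

A has Jordan form
J =
  [4, 1, 0]
  [0, 4, 0]
  [0, 0, 4]
(up to reordering of blocks).

Per-block formulas:
  For a 2×2 Jordan block J_2(4): exp(t · J_2(4)) = e^(4t)·(I + t·N), where N is the 2×2 nilpotent shift.
  For a 1×1 block at λ = 4: exp(t · [4]) = [e^(4t)].

After assembling e^{tJ} and conjugating by P, we get:

e^{tA} =
  [-3*t*exp(4*t) + exp(4*t), 9*t*exp(4*t), -3*t*exp(4*t)]
  [-t*exp(4*t), 3*t*exp(4*t) + exp(4*t), -t*exp(4*t)]
  [0, 0, exp(4*t)]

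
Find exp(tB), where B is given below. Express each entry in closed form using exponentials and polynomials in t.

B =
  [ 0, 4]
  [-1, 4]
e^{tB} =
  [-2*t*exp(2*t) + exp(2*t), 4*t*exp(2*t)]
  [-t*exp(2*t), 2*t*exp(2*t) + exp(2*t)]

Strategy: write B = P · J · P⁻¹ where J is a Jordan canonical form, so e^{tB} = P · e^{tJ} · P⁻¹, and e^{tJ} can be computed block-by-block.

B has Jordan form
J =
  [2, 1]
  [0, 2]
(up to reordering of blocks).

Per-block formulas:
  For a 2×2 Jordan block J_2(2): exp(t · J_2(2)) = e^(2t)·(I + t·N), where N is the 2×2 nilpotent shift.

After assembling e^{tJ} and conjugating by P, we get:

e^{tB} =
  [-2*t*exp(2*t) + exp(2*t), 4*t*exp(2*t)]
  [-t*exp(2*t), 2*t*exp(2*t) + exp(2*t)]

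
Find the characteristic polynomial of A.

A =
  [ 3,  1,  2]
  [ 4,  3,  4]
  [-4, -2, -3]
x^3 - 3*x^2 + 3*x - 1

Expanding det(x·I − A) (e.g. by cofactor expansion or by noting that A is similar to its Jordan form J, which has the same characteristic polynomial as A) gives
  χ_A(x) = x^3 - 3*x^2 + 3*x - 1
which factors as (x - 1)^3. The eigenvalues (with algebraic multiplicities) are λ = 1 with multiplicity 3.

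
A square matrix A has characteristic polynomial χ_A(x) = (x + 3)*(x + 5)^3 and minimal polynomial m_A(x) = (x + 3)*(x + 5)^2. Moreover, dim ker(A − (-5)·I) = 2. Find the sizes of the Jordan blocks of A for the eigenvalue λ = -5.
Block sizes for λ = -5: [2, 1]

Step 1 — from the characteristic polynomial, algebraic multiplicity of λ = -5 is 3. From dim ker(A − (-5)·I) = 2, there are exactly 2 Jordan blocks for λ = -5.
Step 2 — from the minimal polynomial, the factor (x + 5)^2 tells us the largest block for λ = -5 has size 2.
Step 3 — with total size 3, 2 blocks, and largest block 2, the block sizes (in nonincreasing order) are [2, 1].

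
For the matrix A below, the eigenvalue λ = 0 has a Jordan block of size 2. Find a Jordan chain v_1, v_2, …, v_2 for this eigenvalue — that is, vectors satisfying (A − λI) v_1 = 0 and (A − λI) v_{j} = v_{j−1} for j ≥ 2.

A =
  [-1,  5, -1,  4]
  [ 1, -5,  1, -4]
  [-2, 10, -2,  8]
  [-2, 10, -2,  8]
A Jordan chain for λ = 0 of length 2:
v_1 = (-1, 1, -2, -2)ᵀ
v_2 = (1, 0, 0, 0)ᵀ

Let N = A − (0)·I. We want v_2 with N^2 v_2 = 0 but N^1 v_2 ≠ 0; then v_{j-1} := N · v_j for j = 2, …, 2.

Pick v_2 = (1, 0, 0, 0)ᵀ.
Then v_1 = N · v_2 = (-1, 1, -2, -2)ᵀ.

Sanity check: (A − (0)·I) v_1 = (0, 0, 0, 0)ᵀ = 0. ✓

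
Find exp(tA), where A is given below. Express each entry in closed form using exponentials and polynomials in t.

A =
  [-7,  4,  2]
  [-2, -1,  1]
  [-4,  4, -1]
e^{tA} =
  [-4*t*exp(-3*t) + exp(-3*t), 4*t*exp(-3*t), 2*t*exp(-3*t)]
  [-2*t*exp(-3*t), 2*t*exp(-3*t) + exp(-3*t), t*exp(-3*t)]
  [-4*t*exp(-3*t), 4*t*exp(-3*t), 2*t*exp(-3*t) + exp(-3*t)]

Strategy: write A = P · J · P⁻¹ where J is a Jordan canonical form, so e^{tA} = P · e^{tJ} · P⁻¹, and e^{tJ} can be computed block-by-block.

A has Jordan form
J =
  [-3,  1,  0]
  [ 0, -3,  0]
  [ 0,  0, -3]
(up to reordering of blocks).

Per-block formulas:
  For a 1×1 block at λ = -3: exp(t · [-3]) = [e^(-3t)].
  For a 2×2 Jordan block J_2(-3): exp(t · J_2(-3)) = e^(-3t)·(I + t·N), where N is the 2×2 nilpotent shift.

After assembling e^{tJ} and conjugating by P, we get:

e^{tA} =
  [-4*t*exp(-3*t) + exp(-3*t), 4*t*exp(-3*t), 2*t*exp(-3*t)]
  [-2*t*exp(-3*t), 2*t*exp(-3*t) + exp(-3*t), t*exp(-3*t)]
  [-4*t*exp(-3*t), 4*t*exp(-3*t), 2*t*exp(-3*t) + exp(-3*t)]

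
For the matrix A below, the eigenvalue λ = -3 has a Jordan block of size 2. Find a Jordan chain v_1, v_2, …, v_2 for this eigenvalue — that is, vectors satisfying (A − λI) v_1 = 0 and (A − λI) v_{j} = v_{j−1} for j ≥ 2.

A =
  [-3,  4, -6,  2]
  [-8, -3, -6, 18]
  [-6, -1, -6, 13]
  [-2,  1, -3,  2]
A Jordan chain for λ = -3 of length 2:
v_1 = (0, -8, -6, -2)ᵀ
v_2 = (1, 0, 0, 0)ᵀ

Let N = A − (-3)·I. We want v_2 with N^2 v_2 = 0 but N^1 v_2 ≠ 0; then v_{j-1} := N · v_j for j = 2, …, 2.

Pick v_2 = (1, 0, 0, 0)ᵀ.
Then v_1 = N · v_2 = (0, -8, -6, -2)ᵀ.

Sanity check: (A − (-3)·I) v_1 = (0, 0, 0, 0)ᵀ = 0. ✓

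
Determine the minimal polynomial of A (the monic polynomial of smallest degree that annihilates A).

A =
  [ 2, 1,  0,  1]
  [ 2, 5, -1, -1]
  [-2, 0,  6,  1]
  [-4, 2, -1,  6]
x^3 - 14*x^2 + 65*x - 100

The characteristic polynomial is χ_A(x) = (x - 5)^3*(x - 4), so the eigenvalues are known. The minimal polynomial is
  m_A(x) = Π_λ (x − λ)^{k_λ}
where k_λ is the size of the *largest* Jordan block for λ (equivalently, the smallest k with (A − λI)^k v = 0 for every generalised eigenvector v of λ).

  λ = 4: largest Jordan block has size 1, contributing (x − 4)
  λ = 5: largest Jordan block has size 2, contributing (x − 5)^2

So m_A(x) = (x - 5)^2*(x - 4) = x^3 - 14*x^2 + 65*x - 100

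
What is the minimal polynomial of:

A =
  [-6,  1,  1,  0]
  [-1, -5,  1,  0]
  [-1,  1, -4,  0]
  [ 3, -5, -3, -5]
x^3 + 15*x^2 + 75*x + 125

The characteristic polynomial is χ_A(x) = (x + 5)^4, so the eigenvalues are known. The minimal polynomial is
  m_A(x) = Π_λ (x − λ)^{k_λ}
where k_λ is the size of the *largest* Jordan block for λ (equivalently, the smallest k with (A − λI)^k v = 0 for every generalised eigenvector v of λ).

  λ = -5: largest Jordan block has size 3, contributing (x + 5)^3

So m_A(x) = (x + 5)^3 = x^3 + 15*x^2 + 75*x + 125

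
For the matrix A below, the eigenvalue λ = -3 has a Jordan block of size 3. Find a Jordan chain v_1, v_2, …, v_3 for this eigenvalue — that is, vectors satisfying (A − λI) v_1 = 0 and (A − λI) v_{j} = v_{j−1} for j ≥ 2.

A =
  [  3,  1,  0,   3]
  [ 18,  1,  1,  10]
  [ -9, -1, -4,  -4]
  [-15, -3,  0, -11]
A Jordan chain for λ = -3 of length 3:
v_1 = (1, 3, 0, -3)ᵀ
v_2 = (1, 4, -1, -3)ᵀ
v_3 = (0, 1, 0, 0)ᵀ

Let N = A − (-3)·I. We want v_3 with N^3 v_3 = 0 but N^2 v_3 ≠ 0; then v_{j-1} := N · v_j for j = 3, …, 2.

Pick v_3 = (0, 1, 0, 0)ᵀ.
Then v_2 = N · v_3 = (1, 4, -1, -3)ᵀ.
Then v_1 = N · v_2 = (1, 3, 0, -3)ᵀ.

Sanity check: (A − (-3)·I) v_1 = (0, 0, 0, 0)ᵀ = 0. ✓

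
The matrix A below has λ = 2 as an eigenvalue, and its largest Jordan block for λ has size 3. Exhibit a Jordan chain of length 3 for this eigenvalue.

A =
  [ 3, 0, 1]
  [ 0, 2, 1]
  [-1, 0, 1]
A Jordan chain for λ = 2 of length 3:
v_1 = (0, -1, 0)ᵀ
v_2 = (1, 0, -1)ᵀ
v_3 = (1, 0, 0)ᵀ

Let N = A − (2)·I. We want v_3 with N^3 v_3 = 0 but N^2 v_3 ≠ 0; then v_{j-1} := N · v_j for j = 3, …, 2.

Pick v_3 = (1, 0, 0)ᵀ.
Then v_2 = N · v_3 = (1, 0, -1)ᵀ.
Then v_1 = N · v_2 = (0, -1, 0)ᵀ.

Sanity check: (A − (2)·I) v_1 = (0, 0, 0)ᵀ = 0. ✓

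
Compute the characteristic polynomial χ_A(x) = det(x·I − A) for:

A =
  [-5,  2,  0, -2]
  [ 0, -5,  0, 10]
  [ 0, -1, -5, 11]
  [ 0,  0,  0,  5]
x^4 + 10*x^3 - 250*x - 625

Expanding det(x·I − A) (e.g. by cofactor expansion or by noting that A is similar to its Jordan form J, which has the same characteristic polynomial as A) gives
  χ_A(x) = x^4 + 10*x^3 - 250*x - 625
which factors as (x - 5)*(x + 5)^3. The eigenvalues (with algebraic multiplicities) are λ = -5 with multiplicity 3, λ = 5 with multiplicity 1.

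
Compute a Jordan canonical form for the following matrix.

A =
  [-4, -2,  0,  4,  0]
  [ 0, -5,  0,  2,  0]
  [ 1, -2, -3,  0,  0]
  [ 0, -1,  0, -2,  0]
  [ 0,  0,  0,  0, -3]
J_1(-4) ⊕ J_1(-4) ⊕ J_1(-3) ⊕ J_1(-3) ⊕ J_1(-3)

The characteristic polynomial is
  det(x·I − A) = x^5 + 17*x^4 + 115*x^3 + 387*x^2 + 648*x + 432 = (x + 3)^3*(x + 4)^2

Eigenvalues and multiplicities (the geometric multiplicity of λ is n − rank(A − λI), which equals the number of Jordan blocks for λ):
  λ = -4: algebraic multiplicity = 2, geometric multiplicity = 2
  λ = -3: algebraic multiplicity = 3, geometric multiplicity = 3

Determining the block sizes for each eigenvalue:
  λ = -4: gm = am = 2, so every block has size 1 → block sizes [1, 1]
  λ = -3: gm = am = 3, so every block has size 1 → block sizes [1, 1, 1]

Assembling the blocks gives a Jordan form
J =
  [-4,  0,  0,  0,  0]
  [ 0, -4,  0,  0,  0]
  [ 0,  0, -3,  0,  0]
  [ 0,  0,  0, -3,  0]
  [ 0,  0,  0,  0, -3]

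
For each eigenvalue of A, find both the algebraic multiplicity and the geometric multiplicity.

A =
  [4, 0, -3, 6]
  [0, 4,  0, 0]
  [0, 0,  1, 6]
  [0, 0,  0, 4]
λ = 1: alg = 1, geom = 1; λ = 4: alg = 3, geom = 3

Step 1 — factor the characteristic polynomial to read off the algebraic multiplicities:
  χ_A(x) = (x - 4)^3*(x - 1)

Step 2 — compute geometric multiplicities via the rank-nullity identity g(λ) = n − rank(A − λI):
  rank(A − (1)·I) = 3, so dim ker(A − (1)·I) = n − 3 = 1
  rank(A − (4)·I) = 1, so dim ker(A − (4)·I) = n − 1 = 3

Summary:
  λ = 1: algebraic multiplicity = 1, geometric multiplicity = 1
  λ = 4: algebraic multiplicity = 3, geometric multiplicity = 3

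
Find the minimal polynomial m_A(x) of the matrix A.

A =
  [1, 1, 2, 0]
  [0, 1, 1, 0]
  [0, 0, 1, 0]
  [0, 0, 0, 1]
x^3 - 3*x^2 + 3*x - 1

The characteristic polynomial is χ_A(x) = (x - 1)^4, so the eigenvalues are known. The minimal polynomial is
  m_A(x) = Π_λ (x − λ)^{k_λ}
where k_λ is the size of the *largest* Jordan block for λ (equivalently, the smallest k with (A − λI)^k v = 0 for every generalised eigenvector v of λ).

  λ = 1: largest Jordan block has size 3, contributing (x − 1)^3

So m_A(x) = (x - 1)^3 = x^3 - 3*x^2 + 3*x - 1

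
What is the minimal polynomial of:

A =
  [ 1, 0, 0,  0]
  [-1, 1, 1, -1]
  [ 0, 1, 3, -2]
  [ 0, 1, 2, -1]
x^3 - 3*x^2 + 3*x - 1

The characteristic polynomial is χ_A(x) = (x - 1)^4, so the eigenvalues are known. The minimal polynomial is
  m_A(x) = Π_λ (x − λ)^{k_λ}
where k_λ is the size of the *largest* Jordan block for λ (equivalently, the smallest k with (A − λI)^k v = 0 for every generalised eigenvector v of λ).

  λ = 1: largest Jordan block has size 3, contributing (x − 1)^3

So m_A(x) = (x - 1)^3 = x^3 - 3*x^2 + 3*x - 1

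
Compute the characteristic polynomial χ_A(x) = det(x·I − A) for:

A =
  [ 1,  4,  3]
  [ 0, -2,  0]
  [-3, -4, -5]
x^3 + 6*x^2 + 12*x + 8

Expanding det(x·I − A) (e.g. by cofactor expansion or by noting that A is similar to its Jordan form J, which has the same characteristic polynomial as A) gives
  χ_A(x) = x^3 + 6*x^2 + 12*x + 8
which factors as (x + 2)^3. The eigenvalues (with algebraic multiplicities) are λ = -2 with multiplicity 3.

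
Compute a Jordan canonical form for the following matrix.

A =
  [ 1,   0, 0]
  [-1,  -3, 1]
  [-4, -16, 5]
J_2(1) ⊕ J_1(1)

The characteristic polynomial is
  det(x·I − A) = x^3 - 3*x^2 + 3*x - 1 = (x - 1)^3

Eigenvalues and multiplicities (the geometric multiplicity of λ is n − rank(A − λI), which equals the number of Jordan blocks for λ):
  λ = 1: algebraic multiplicity = 3, geometric multiplicity = 2

Determining the block sizes for each eigenvalue:
  λ = 1: 2 blocks summing to 3 forces exactly one block of size 2 and the rest size 1 → block sizes [2, 1]

Assembling the blocks gives a Jordan form
J =
  [1, 1, 0]
  [0, 1, 0]
  [0, 0, 1]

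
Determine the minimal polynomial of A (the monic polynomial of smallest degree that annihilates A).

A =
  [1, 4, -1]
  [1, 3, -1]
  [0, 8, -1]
x^3 - 3*x^2 + 3*x - 1

The characteristic polynomial is χ_A(x) = (x - 1)^3, so the eigenvalues are known. The minimal polynomial is
  m_A(x) = Π_λ (x − λ)^{k_λ}
where k_λ is the size of the *largest* Jordan block for λ (equivalently, the smallest k with (A − λI)^k v = 0 for every generalised eigenvector v of λ).

  λ = 1: largest Jordan block has size 3, contributing (x − 1)^3

So m_A(x) = (x - 1)^3 = x^3 - 3*x^2 + 3*x - 1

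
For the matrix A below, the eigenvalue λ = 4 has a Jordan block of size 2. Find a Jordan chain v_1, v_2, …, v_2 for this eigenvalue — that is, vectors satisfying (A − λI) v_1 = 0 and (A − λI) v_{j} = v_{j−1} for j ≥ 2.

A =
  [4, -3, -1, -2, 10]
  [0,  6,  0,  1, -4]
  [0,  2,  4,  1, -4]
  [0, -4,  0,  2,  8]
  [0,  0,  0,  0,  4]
A Jordan chain for λ = 4 of length 2:
v_1 = (-3, 2, 2, -4, 0)ᵀ
v_2 = (0, 1, 0, 0, 0)ᵀ

Let N = A − (4)·I. We want v_2 with N^2 v_2 = 0 but N^1 v_2 ≠ 0; then v_{j-1} := N · v_j for j = 2, …, 2.

Pick v_2 = (0, 1, 0, 0, 0)ᵀ.
Then v_1 = N · v_2 = (-3, 2, 2, -4, 0)ᵀ.

Sanity check: (A − (4)·I) v_1 = (0, 0, 0, 0, 0)ᵀ = 0. ✓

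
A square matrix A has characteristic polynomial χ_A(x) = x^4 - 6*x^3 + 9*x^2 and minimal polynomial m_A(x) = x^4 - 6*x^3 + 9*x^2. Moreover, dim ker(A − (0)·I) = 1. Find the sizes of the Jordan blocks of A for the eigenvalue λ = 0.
Block sizes for λ = 0: [2]

Step 1 — from the characteristic polynomial, algebraic multiplicity of λ = 0 is 2. From dim ker(A − (0)·I) = 1, there are exactly 1 Jordan blocks for λ = 0.
Step 2 — from the minimal polynomial, the factor (x − 0)^2 tells us the largest block for λ = 0 has size 2.
Step 3 — with total size 2, 1 blocks, and largest block 2, the block sizes (in nonincreasing order) are [2].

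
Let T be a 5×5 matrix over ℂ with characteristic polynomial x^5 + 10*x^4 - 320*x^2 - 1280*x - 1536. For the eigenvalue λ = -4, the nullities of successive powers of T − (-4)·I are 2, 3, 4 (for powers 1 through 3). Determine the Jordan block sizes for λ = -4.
Block sizes for λ = -4: [3, 1]

From the dimensions of kernels of powers, the number of Jordan blocks of size at least j is d_j − d_{j−1} where d_j = dim ker(N^j) (with d_0 = 0). Computing the differences gives [2, 1, 1].
The number of blocks of size exactly k is (#blocks of size ≥ k) − (#blocks of size ≥ k + 1), so the partition is: 1 block(s) of size 1, 1 block(s) of size 3.
In nonincreasing order the block sizes are [3, 1].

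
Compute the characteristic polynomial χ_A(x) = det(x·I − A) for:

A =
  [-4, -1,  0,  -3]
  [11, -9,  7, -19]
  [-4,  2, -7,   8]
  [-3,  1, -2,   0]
x^4 + 20*x^3 + 150*x^2 + 500*x + 625

Expanding det(x·I − A) (e.g. by cofactor expansion or by noting that A is similar to its Jordan form J, which has the same characteristic polynomial as A) gives
  χ_A(x) = x^4 + 20*x^3 + 150*x^2 + 500*x + 625
which factors as (x + 5)^4. The eigenvalues (with algebraic multiplicities) are λ = -5 with multiplicity 4.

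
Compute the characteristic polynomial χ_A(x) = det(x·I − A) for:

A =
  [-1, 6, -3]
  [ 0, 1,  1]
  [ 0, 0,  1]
x^3 - x^2 - x + 1

Expanding det(x·I − A) (e.g. by cofactor expansion or by noting that A is similar to its Jordan form J, which has the same characteristic polynomial as A) gives
  χ_A(x) = x^3 - x^2 - x + 1
which factors as (x - 1)^2*(x + 1). The eigenvalues (with algebraic multiplicities) are λ = -1 with multiplicity 1, λ = 1 with multiplicity 2.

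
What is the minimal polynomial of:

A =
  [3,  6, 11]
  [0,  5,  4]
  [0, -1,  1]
x^3 - 9*x^2 + 27*x - 27

The characteristic polynomial is χ_A(x) = (x - 3)^3, so the eigenvalues are known. The minimal polynomial is
  m_A(x) = Π_λ (x − λ)^{k_λ}
where k_λ is the size of the *largest* Jordan block for λ (equivalently, the smallest k with (A − λI)^k v = 0 for every generalised eigenvector v of λ).

  λ = 3: largest Jordan block has size 3, contributing (x − 3)^3

So m_A(x) = (x - 3)^3 = x^3 - 9*x^2 + 27*x - 27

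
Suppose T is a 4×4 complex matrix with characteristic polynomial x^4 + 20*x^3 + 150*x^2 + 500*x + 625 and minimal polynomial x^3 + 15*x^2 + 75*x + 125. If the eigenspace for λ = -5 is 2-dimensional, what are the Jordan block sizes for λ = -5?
Block sizes for λ = -5: [3, 1]

Step 1 — from the characteristic polynomial, algebraic multiplicity of λ = -5 is 4. From dim ker(T − (-5)·I) = 2, there are exactly 2 Jordan blocks for λ = -5.
Step 2 — from the minimal polynomial, the factor (x + 5)^3 tells us the largest block for λ = -5 has size 3.
Step 3 — with total size 4, 2 blocks, and largest block 3, the block sizes (in nonincreasing order) are [3, 1].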